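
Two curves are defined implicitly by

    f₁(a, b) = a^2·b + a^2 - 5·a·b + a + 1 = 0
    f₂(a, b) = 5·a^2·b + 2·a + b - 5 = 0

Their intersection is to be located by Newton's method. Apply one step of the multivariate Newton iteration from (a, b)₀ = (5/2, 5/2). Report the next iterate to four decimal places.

(1.9730, 1.0541)

At (5/2, 5/2): F = (-5.8750, 80.6250).
Jacobian J = [[2·a·b + 2·a - 5·b + 1, a^2 - 5·a], [10·a·b + 2, 5·a^2 + 1]].
At the point, J = [[6.0000, -6.2500], [64.5000, 32.2500]] (det J = 596.6250).
Solving J·Δ = −F gives Δ = (-0.5270, -1.4459).
Then the next iterate is (a, b)₁ = (1.9730, 1.0541).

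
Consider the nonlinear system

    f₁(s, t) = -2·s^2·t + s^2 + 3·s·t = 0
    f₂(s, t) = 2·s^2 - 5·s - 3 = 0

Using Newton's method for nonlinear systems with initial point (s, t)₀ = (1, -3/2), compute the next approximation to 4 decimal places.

(-5.0000, 20.0000)

At (1, -3/2): F = (-0.5000, -6.0000).
Jacobian J = [[-4·s·t + 2·s + 3·t, -2·s^2 + 3·s], [4·s - 5, 0]].
At the point, J = [[3.5000, 1.0000], [-1.0000, 0.0000]] (det J = 1.0000).
Solving J·Δ = −F gives Δ = (-6.0000, 21.5000).
Then the next iterate is (s, t)₁ = (-5.0000, 20.0000).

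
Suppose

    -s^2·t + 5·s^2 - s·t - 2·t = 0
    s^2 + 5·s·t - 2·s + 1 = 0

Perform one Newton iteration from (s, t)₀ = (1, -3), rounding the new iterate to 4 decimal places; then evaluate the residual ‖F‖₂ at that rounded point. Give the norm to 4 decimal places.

At (1, -3): F = (17.0000, -15.0000).
Jacobian J = [[-2·s·t + 10·s - t, -s^2 - s - 2], [2·s + 5·t - 2, 5·s]].
At the point, J = [[19.0000, -4.0000], [-15.0000, 5.0000]] (det J = 35.0000).
Solving J·Δ = −F gives Δ = (-0.7143, 0.8571).
Then the next iterate is (s, t)₁ = (0.2857, -2.1429).
Re-evaluating at (0.2857, -2.1429): F = (5.481062, -2.550908), so ‖F‖₂ = 6.0456.

6.0456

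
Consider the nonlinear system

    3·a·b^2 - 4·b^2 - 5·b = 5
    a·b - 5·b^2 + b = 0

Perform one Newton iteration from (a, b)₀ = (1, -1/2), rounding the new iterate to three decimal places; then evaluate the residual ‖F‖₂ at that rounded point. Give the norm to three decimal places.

4.404

At (1, -1/2): F = (-2.750, -2.250).
Jacobian J = [[3·b^2, 6·a·b - 8·b - 5], [b, a - 10·b + 1]].
At the point, J = [[0.750, -4.000], [-0.500, 7.000]] (det J = 3.250).
Solving J·Δ = −F gives Δ = (8.692, 0.942).
Then the next iterate is (a, b)₁ = (9.692, 0.442).
Re-evaluating at (9.692, 0.442): F = (-2.31105, 3.74904), so ‖F‖₂ = 4.404.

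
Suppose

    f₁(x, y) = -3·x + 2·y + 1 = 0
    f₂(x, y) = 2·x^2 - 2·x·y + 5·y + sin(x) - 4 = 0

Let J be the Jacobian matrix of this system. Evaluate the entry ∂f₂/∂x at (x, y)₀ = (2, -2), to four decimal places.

∂f₂/∂x = 4·x - 2·y + cos(x).
At (2, -2) this is 11.5839.

11.5839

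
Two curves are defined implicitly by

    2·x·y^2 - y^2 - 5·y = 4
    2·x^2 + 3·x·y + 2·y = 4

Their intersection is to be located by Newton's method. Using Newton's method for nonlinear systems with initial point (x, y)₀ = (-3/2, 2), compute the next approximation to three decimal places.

(-2.475, 0.200)

At (-3/2, 2): F = (-30.000, -4.500).
Jacobian J = [[2·y^2, 4·x·y - 2·y - 5], [4·x + 3·y, 3·x + 2]].
At the point, J = [[8.000, -21.000], [0.000, -2.500]] (det J = -20.000).
Solving J·Δ = −F gives Δ = (-0.975, -1.800).
Then the next iterate is (x, y)₁ = (-2.475, 0.200).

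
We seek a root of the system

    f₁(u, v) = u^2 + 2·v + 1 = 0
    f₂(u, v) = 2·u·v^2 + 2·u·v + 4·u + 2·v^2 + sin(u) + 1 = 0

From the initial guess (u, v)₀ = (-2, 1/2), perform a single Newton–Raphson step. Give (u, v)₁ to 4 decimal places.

At (-2, 1/2): F = (6.0000, -10.409297).
Jacobian J = [[2·u, 2], [2·v^2 + 2·v + cos(u) + 4, 4·u·v + 2·u + 4·v]].
At the point, J = [[-4.0000, 2.0000], [5.083853, -6.0000]] (det J = 13.832294).
Solving J·Δ = −F gives Δ = (1.0975, -0.8049).
Then the next iterate is (u, v)₁ = (-0.9025, -0.3049).

(-0.9025, -0.3049)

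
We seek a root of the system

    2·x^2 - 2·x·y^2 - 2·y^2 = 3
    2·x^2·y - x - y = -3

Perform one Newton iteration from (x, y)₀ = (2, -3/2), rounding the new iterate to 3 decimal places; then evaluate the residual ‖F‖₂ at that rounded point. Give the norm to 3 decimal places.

3.495

At (2, -3/2): F = (-8.500, -9.500).
Jacobian J = [[4·x - 2·y^2, -4·x·y - 4·y], [4·x·y - 1, 2·x^2 - 1]].
At the point, J = [[3.500, 18.000], [-13.000, 7.000]] (det J = 258.500).
Solving J·Δ = −F gives Δ = (-0.431, 0.556).
Then the next iterate is (x, y)₁ = (1.569, -0.944).
Re-evaluating at (1.569, -0.944): F = (-2.65513, -2.27280), so ‖F‖₂ = 3.495.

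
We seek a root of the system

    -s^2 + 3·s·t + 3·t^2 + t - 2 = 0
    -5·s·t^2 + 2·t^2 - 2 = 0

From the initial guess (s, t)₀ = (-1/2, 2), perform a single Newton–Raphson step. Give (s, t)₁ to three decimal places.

(-0.426, 1.194)

At (-1/2, 2): F = (8.750, 16.000).
Jacobian J = [[-2·s + 3·t, 3·s + 6·t + 1], [-5·t^2, -10·s·t + 4·t]].
At the point, J = [[7.000, 11.500], [-20.000, 18.000]] (det J = 356.000).
Solving J·Δ = −F gives Δ = (0.074, -0.806).
Then the next iterate is (s, t)₁ = (-0.426, 1.194).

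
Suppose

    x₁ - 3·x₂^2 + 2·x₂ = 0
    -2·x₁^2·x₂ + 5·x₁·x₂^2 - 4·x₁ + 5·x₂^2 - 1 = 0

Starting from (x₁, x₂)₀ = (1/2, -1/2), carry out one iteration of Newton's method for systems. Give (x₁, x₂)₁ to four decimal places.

At (1/2, -1/2): F = (-1.2500, -0.8750).
Jacobian J = [[1, -6·x₂ + 2], [-4·x₁·x₂ + 5·x₂^2 - 4, -2·x₁^2 + 10·x₁·x₂ + 10·x₂]].
At the point, J = [[1.0000, 5.0000], [-1.7500, -8.0000]] (det J = 0.7500).
Solving J·Δ = −F gives Δ = (-19.1667, 4.0833).
Then the next iterate is (x₁, x₂)₁ = (-18.6667, 3.5833).

(-18.6667, 3.5833)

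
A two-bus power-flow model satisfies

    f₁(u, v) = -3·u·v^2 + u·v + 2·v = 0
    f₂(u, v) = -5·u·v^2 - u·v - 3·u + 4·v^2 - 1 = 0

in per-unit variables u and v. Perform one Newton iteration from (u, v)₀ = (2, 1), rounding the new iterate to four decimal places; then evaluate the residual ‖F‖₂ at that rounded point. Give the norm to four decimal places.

At (2, 1): F = (-2.0000, -15.0000).
Jacobian J = [[-3·v^2 + v, -6·u·v + u + 2], [-5·v^2 - v - 3, -10·u·v - u + 8·v]].
At the point, J = [[-2.0000, -8.0000], [-9.0000, -14.0000]] (det J = -44.0000).
Solving J·Δ = −F gives Δ = (-2.0909, 0.2727).
Then the next iterate is (u, v)₁ = (-0.0909, 1.2727).
Re-evaluating at (-0.0909, 1.2727): F = (2.871422, 6.603633), so ‖F‖₂ = 7.2009.

7.2009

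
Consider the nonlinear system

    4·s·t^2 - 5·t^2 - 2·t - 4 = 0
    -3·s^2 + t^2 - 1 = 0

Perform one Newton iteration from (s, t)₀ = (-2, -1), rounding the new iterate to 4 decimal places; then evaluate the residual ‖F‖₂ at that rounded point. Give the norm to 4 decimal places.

6.4504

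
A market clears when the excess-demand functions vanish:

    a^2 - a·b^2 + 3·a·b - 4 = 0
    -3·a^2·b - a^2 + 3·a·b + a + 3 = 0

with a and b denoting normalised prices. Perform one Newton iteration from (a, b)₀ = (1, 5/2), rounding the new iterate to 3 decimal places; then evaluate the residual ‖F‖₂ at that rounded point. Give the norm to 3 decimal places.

At (1, 5/2): F = (-1.750, 3.000).
Jacobian J = [[2·a - b^2 + 3·b, -2·a·b + 3·a], [-6·a·b - 2·a + 3·b + 1, -3·a^2 + 3·a]].
At the point, J = [[3.250, -2.000], [-8.500, 0.000]] (det J = -17.000).
Solving J·Δ = −F gives Δ = (0.353, -0.301).
Then the next iterate is (a, b)₁ = (1.353, 2.199).
Re-evaluating at (1.353, 2.199): F = (0.21378, -0.62840), so ‖F‖₂ = 0.664.

0.664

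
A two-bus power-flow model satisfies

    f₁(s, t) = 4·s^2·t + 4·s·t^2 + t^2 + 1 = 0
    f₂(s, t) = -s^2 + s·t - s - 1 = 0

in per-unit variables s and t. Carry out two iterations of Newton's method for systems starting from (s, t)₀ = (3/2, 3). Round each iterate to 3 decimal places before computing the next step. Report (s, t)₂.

At (3/2, 3): F = (91.000, -0.250).
Jacobian J = [[8·s·t + 4·t^2, 4·s^2 + 8·s·t + 2·t], [-2·s + t - 1, s]].
At the point, J = [[72.000, 51.000], [-1.000, 1.500]] (det J = 159.000).
Solving J·Δ = −F gives Δ = (-0.939, -0.459).
Then the next iterate is (s, t)₁ = (0.561, 2.541).
Round to (0.561, 2.541) and repeat: F = (25.14430, -0.45022), J = [[37.23073, 17.74489], [0.419, 0.561]].
Δ = (-1.643, 2.029), so (s, t)₂ = (-1.082, 4.570).

(-1.082, 4.570)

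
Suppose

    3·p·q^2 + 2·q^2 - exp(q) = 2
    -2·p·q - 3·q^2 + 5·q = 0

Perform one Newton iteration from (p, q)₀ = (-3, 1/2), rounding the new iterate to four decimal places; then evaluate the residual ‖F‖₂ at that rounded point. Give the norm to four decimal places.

4.0687

At (-3, 1/2): F = (-5.398721, 4.7500).
Jacobian J = [[3·q^2, 6·p·q + 4·q - exp(q)], [-2·q, -2·p - 6·q + 5]].
At the point, J = [[0.7500, -8.648721], [-1.0000, 8.0000]] (det J = -2.648721).
Solving J·Δ = −F gives Δ = (-0.7960, -0.6932).
Then the next iterate is (p, q)₁ = (-3.7960, -0.1932).
Re-evaluating at (-3.7960, -0.1932): F = (-3.174736, -2.544753), so ‖F‖₂ = 4.0687.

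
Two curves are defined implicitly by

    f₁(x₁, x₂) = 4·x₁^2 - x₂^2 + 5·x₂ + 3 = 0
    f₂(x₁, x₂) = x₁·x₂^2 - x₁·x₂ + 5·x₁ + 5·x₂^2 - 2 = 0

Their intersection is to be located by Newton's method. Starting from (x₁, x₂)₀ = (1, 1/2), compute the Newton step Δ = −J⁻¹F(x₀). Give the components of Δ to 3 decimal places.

(-1.440, 0.568)

At (1, 1/2): F = (9.250, 4.000).
Jacobian J = [[8·x₁, -2·x₂ + 5], [x₂^2 - x₂ + 5, 2·x₁·x₂ - x₁ + 10·x₂]].
At the point, J = [[8.000, 4.000], [4.750, 5.000]] (det J = 21.000).
Solving J·Δ = −F gives Δ = (-1.440, 0.568).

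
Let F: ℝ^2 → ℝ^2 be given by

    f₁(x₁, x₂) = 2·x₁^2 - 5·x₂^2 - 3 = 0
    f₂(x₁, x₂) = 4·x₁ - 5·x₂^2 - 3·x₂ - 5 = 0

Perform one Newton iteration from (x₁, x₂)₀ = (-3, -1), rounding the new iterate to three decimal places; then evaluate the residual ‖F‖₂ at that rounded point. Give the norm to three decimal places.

11.804

At (-3, -1): F = (10.000, -19.000).
Jacobian J = [[4·x₁, -10·x₂], [4, -10·x₂ - 3]].
At the point, J = [[-12.000, 10.000], [4.000, 7.000]] (det J = -124.000).
Solving J·Δ = −F gives Δ = (2.097, 1.516).
Then the next iterate is (x₁, x₂)₁ = (-0.903, 0.516).
Re-evaluating at (-0.903, 0.516): F = (-2.70046, -11.49128), so ‖F‖₂ = 11.804.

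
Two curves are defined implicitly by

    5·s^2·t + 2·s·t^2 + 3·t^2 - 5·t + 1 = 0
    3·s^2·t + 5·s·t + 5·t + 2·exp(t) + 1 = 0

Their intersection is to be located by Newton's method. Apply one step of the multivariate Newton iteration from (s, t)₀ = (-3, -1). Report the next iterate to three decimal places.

At (-3, -1): F = (-42.000, -15.26424).
Jacobian J = [[10·s·t + 2·t^2, 5·s^2 + 4·s·t + 6·t - 5], [6·s·t + 5·t, 3·s^2 + 5·s + 2·exp(t) + 5]].
At the point, J = [[32.000, 46.000], [13.000, 17.73576]] (det J = -30.45572).
Solving J·Δ = −F gives Δ = (-1.404, 1.889).
Then the next iterate is (s, t)₁ = (-4.404, 0.889).

(-4.404, 0.889)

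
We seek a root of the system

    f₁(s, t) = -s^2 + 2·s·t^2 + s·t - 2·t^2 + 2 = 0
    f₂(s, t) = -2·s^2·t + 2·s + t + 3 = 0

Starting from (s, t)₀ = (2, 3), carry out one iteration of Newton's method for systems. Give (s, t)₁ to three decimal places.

At (2, 3): F = (22.000, -14.000).
Jacobian J = [[-2·s + 2·t^2 + t, 4·s·t + s - 4·t], [-4·s·t + 2, -2·s^2 + 1]].
At the point, J = [[17.000, 14.000], [-22.000, -7.000]] (det J = 189.000).
Solving J·Δ = −F gives Δ = (-0.222, -1.302).
Then the next iterate is (s, t)₁ = (1.778, 1.698).

(1.778, 1.698)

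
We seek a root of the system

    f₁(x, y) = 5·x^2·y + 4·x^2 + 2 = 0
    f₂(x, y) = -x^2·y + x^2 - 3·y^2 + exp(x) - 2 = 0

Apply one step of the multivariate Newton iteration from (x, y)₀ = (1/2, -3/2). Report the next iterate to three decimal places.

At (1/2, -3/2): F = (1.125, -6.47628).
Jacobian J = [[10·x·y + 8·x, 5·x^2], [-2·x·y + 2·x + exp(x), -x^2 - 6·y]].
At the point, J = [[-3.500, 1.250], [4.14872, 8.750]] (det J = -35.81090).
Solving J·Δ = −F gives Δ = (0.501, 0.503).
Then the next iterate is (x, y)₁ = (1.001, -0.997).

(1.001, -0.997)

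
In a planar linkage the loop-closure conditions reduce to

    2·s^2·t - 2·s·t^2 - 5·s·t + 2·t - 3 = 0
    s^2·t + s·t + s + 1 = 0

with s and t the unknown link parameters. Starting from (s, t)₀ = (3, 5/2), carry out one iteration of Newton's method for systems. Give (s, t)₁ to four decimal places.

At (3, 5/2): F = (-28.0000, 34.0000).
Jacobian J = [[4·s·t - 2·t^2 - 5·t, 2·s^2 - 4·s·t - 5·s + 2], [2·s·t + t + 1, s^2 + s]].
At the point, J = [[5.0000, -25.0000], [18.5000, 12.0000]] (det J = 522.5000).
Solving J·Δ = −F gives Δ = (-0.9837, -1.3167).
Then the next iterate is (s, t)₁ = (2.0163, 1.1833).

(2.0163, 1.1833)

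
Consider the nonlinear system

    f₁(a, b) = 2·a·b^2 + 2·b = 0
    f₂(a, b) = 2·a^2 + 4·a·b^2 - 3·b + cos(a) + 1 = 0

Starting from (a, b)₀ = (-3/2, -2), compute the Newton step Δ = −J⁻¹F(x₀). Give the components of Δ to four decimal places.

(11.5418, -5.4525)

At (-3/2, -2): F = (-16.0000, -12.429263).
Jacobian J = [[2·b^2, 4·a·b + 2], [4·a + 4·b^2 - sin(a), 8·a·b - 3]].
At the point, J = [[8.0000, 14.0000], [10.997495, 21.0000]] (det J = 14.035070).
Solving J·Δ = −F gives Δ = (11.5418, -5.4525).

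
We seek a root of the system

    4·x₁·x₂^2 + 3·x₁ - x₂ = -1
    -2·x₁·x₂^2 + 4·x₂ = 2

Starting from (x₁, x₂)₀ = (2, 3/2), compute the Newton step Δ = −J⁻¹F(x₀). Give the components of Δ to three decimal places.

(9.733, -6.100)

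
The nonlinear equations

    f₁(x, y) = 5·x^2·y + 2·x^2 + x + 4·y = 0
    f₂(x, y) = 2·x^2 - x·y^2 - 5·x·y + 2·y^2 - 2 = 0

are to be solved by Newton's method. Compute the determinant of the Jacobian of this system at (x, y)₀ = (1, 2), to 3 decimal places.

65.000

J = [[10·x·y + 4·x + 1, 5·x^2 + 4], [4·x - y^2 - 5·y, -2·x·y - 5·x + 4·y]].
At the point, J = [[25.000, 9.000], [-10.000, -1.000]].
det J = 65.000.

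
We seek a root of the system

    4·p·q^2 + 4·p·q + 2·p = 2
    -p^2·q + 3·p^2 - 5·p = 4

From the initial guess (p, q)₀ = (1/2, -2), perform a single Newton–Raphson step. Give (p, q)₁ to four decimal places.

(-12.4000, -23.0000)

At (1/2, -2): F = (3.0000, -5.2500).
Jacobian J = [[4·q^2 + 4·q + 2, 8·p·q + 4·p], [-2·p·q + 6·p - 5, -p^2]].
At the point, J = [[10.0000, -6.0000], [0.0000, -0.2500]] (det J = -2.5000).
Solving J·Δ = −F gives Δ = (-12.9000, -21.0000).
Then the next iterate is (p, q)₁ = (-12.4000, -23.0000).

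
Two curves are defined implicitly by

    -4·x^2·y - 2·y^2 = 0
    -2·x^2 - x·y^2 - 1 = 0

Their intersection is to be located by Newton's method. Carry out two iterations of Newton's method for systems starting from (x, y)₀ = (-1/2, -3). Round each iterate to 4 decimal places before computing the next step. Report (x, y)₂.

(-0.9240, -1.5962)

At (-1/2, -3): F = (-15.0000, 3.0000).
Jacobian J = [[-8·x·y, -4·x^2 - 4·y], [-4·x - y^2, -2·x·y]].
At the point, J = [[-12.0000, 11.0000], [-7.0000, -3.0000]] (det J = 113.0000).
Solving J·Δ = −F gives Δ = (-0.1062, 1.2478).
Then the next iterate is (x, y)₁ = (-0.6062, -1.7522).
Round to (-0.6062, -1.7522) and repeat: F = (-3.564827, 0.126201), J = [[-8.497469, 5.538886], [-0.645405, -2.124367]].
Δ = (-0.3178, 0.1560), so (x, y)₂ = (-0.9240, -1.5962).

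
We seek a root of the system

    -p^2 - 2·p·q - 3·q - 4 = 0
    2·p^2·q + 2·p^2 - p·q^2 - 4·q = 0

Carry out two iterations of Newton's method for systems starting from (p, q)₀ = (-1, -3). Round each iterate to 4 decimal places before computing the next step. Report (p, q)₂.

(0.7939, -0.2788)

At (-1, -3): F = (-2.0000, 17.0000).
Jacobian J = [[-2·p - 2·q, -2·p - 3], [4·p·q + 4·p - q^2, 2·p^2 - 2·p·q - 4]].
At the point, J = [[8.0000, -1.0000], [-1.0000, -8.0000]] (det J = -65.0000).
Solving J·Δ = −F gives Δ = (0.5077, 2.0615).
Then the next iterate is (p, q)₁ = (-0.4923, -0.9385).
Round to (-0.4923, -0.9385) and repeat: F = (-2.350906, 4.217419), J = [[2.8616, -2.0154], [-1.001888, -4.439329]].
Δ = (1.2862, 0.6597), so (p, q)₂ = (0.7939, -0.2788).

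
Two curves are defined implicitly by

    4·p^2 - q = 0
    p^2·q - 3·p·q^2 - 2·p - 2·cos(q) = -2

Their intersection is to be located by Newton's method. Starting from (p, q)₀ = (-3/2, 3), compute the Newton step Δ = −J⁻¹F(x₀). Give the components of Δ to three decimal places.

At (-3/2, 3): F = (6.000, 54.22998).
Jacobian J = [[8·p, -1], [2·p·q - 3·q^2 - 2, p^2 - 6·p·q + 2·sin(q)]].
At the point, J = [[-12.000, -1.000], [-38.000, 29.53224]] (det J = -392.38688).
Solving J·Δ = −F gives Δ = (0.590, -1.077).

(0.590, -1.077)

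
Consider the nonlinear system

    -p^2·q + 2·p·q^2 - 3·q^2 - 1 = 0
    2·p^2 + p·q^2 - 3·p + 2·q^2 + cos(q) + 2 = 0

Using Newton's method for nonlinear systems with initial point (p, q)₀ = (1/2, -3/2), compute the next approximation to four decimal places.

(0.3880, -0.4918)

At (1/2, -3/2): F = (-5.1250, 6.695737).
Jacobian J = [[-2·p·q + 2·q^2, -p^2 + 4·p·q - 6·q], [4·p + q^2 - 3, 2·p·q + 4·q - sin(q)]].
At the point, J = [[6.0000, 5.7500], [1.2500, -6.502505]] (det J = -46.202530).
Solving J·Δ = −F gives Δ = (-0.1120, 1.0082).
Then the next iterate is (p, q)₁ = (0.3880, -0.4918).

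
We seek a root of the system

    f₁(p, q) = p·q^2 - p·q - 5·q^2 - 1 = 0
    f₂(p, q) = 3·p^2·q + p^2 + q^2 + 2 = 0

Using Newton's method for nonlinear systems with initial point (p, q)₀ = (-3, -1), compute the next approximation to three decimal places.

(-3.084, -0.360)

At (-3, -1): F = (-12.000, -15.000).
Jacobian J = [[q^2 - q, 2·p·q - p - 10·q], [6·p·q + 2·p, 3·p^2 + 2·q]].
At the point, J = [[2.000, 19.000], [12.000, 25.000]] (det J = -178.000).
Solving J·Δ = −F gives Δ = (-0.084, 0.640).
Then the next iterate is (p, q)₁ = (-3.084, -0.360).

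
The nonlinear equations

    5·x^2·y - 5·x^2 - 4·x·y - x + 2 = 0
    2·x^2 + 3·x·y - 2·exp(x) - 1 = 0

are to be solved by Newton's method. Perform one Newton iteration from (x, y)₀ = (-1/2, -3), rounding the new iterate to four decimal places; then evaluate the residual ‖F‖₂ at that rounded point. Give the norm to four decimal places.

4.7368

At (-1/2, -3): F = (-8.5000, 2.786939).
Jacobian J = [[10·x·y - 10·x - 4·y - 1, 5·x^2 - 4·x], [4·x + 3·y - 2·exp(x), 3·x]].
At the point, J = [[31.0000, 3.2500], [-12.213061, -1.5000]] (det J = -6.807551).
Solving J·Δ = −F gives Δ = (0.5424, -2.5583).
Then the next iterate is (x, y)₁ = (0.0424, -5.5583).
Re-evaluating at (0.0424, -5.5583): F = (2.841336, -3.790044), so ‖F‖₂ = 4.7368.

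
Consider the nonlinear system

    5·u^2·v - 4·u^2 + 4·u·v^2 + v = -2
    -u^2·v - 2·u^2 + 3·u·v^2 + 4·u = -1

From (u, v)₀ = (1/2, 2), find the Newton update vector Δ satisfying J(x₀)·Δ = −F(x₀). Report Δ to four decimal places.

(1.2500, -4.0000)

At (1/2, 2): F = (13.5000, 8.0000).
Jacobian J = [[10·u·v - 8·u + 4·v^2, 5·u^2 + 8·u·v + 1], [-2·u·v - 4·u + 3·v^2 + 4, -u^2 + 6·u·v]].
At the point, J = [[22.0000, 10.2500], [12.0000, 5.7500]] (det J = 3.5000).
Solving J·Δ = −F gives Δ = (1.2500, -4.0000).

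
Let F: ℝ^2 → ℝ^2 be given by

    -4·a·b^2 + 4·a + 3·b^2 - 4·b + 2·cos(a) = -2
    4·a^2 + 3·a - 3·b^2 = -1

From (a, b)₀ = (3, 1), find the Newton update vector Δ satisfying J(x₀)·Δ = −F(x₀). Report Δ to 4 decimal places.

At (3, 1): F = (-0.979985, 43.0000).
Jacobian J = [[-4·b^2 - 2·sin(a) + 4, -8·a·b + 6·b - 4], [8·a + 3, -6·b]].
At the point, J = [[-0.282240, -22.0000], [27.0000, -6.0000]] (det J = 595.693440).
Solving J·Δ = −F gives Δ = (-1.5979, -0.0240).

(-1.5979, -0.0240)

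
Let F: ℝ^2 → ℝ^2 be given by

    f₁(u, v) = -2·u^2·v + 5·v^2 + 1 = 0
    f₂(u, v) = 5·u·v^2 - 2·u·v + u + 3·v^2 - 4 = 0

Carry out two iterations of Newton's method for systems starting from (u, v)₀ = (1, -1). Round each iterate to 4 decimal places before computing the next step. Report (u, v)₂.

(1.8877, 0.5660)

At (1, -1): F = (8.0000, 7.0000).
Jacobian J = [[-4·u·v, -2·u^2 + 10·v], [5·v^2 - 2·v + 1, 10·u·v - 2·u + 6·v]].
At the point, J = [[4.0000, -12.0000], [8.0000, -18.0000]] (det J = 24.0000).
Solving J·Δ = −F gives Δ = (2.5000, 1.5000).
Then the next iterate is (u, v)₁ = (3.5000, 0.5000).
Round to (3.5000, 0.5000) and repeat: F = (-10.0000, 1.1250), J = [[-7.0000, -19.5000], [1.2500, 13.5000]].
Δ = (-1.6123, 0.0660), so (u, v)₂ = (1.8877, 0.5660).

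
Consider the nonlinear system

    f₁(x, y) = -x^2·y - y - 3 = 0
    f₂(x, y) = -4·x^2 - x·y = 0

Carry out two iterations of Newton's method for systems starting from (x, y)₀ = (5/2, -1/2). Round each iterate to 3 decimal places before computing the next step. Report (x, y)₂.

At (5/2, -1/2): F = (0.625, -23.750).
Jacobian J = [[-2·x·y, -x^2 - 1], [-8·x - y, -x]].
At the point, J = [[2.500, -7.250], [-19.500, -2.500]] (det J = -147.625).
Solving J·Δ = −F gives Δ = (-1.177, -0.320).
Then the next iterate is (x, y)₁ = (1.323, -0.820).
Round to (1.323, -0.820) and repeat: F = (-0.74473, -5.91646), J = [[2.16972, -2.75033], [-9.764, -1.323]].
Δ = (-0.514, -0.676), so (x, y)₂ = (0.809, -1.496).

(0.809, -1.496)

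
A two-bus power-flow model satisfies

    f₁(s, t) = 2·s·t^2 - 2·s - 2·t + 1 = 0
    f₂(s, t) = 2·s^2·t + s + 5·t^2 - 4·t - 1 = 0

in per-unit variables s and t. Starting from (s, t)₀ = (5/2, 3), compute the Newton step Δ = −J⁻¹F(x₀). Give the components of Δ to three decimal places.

(-2.653, 0.266)

At (5/2, 3): F = (35.000, 72.000).
Jacobian J = [[2·t^2 - 2, 4·s·t - 2], [4·s·t + 1, 2·s^2 + 10·t - 4]].
At the point, J = [[16.000, 28.000], [31.000, 38.500]] (det J = -252.000).
Solving J·Δ = −F gives Δ = (-2.653, 0.266).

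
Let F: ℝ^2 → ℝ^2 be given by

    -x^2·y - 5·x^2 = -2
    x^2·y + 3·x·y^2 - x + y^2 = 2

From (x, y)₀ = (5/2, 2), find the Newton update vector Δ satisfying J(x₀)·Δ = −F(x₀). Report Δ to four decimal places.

At (5/2, 2): F = (-41.7500, 42.0000).
Jacobian J = [[-2·x·y - 10·x, -x^2], [2·x·y + 3·y^2 - 1, x^2 + 6·x·y + 2·y]].
At the point, J = [[-35.0000, -6.2500], [21.0000, 40.2500]] (det J = -1277.5000).
Solving J·Δ = −F gives Δ = (-1.1099, -0.4644).

(-1.1099, -0.4644)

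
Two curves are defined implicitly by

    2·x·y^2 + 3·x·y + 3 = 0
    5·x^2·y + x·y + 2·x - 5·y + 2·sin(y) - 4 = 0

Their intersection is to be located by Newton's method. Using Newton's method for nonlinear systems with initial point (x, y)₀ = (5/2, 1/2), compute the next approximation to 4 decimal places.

At (5/2, 1/2): F = (8.0000, 16.333851).
Jacobian J = [[2·y^2 + 3·y, 4·x·y + 3·x], [10·x·y + y + 2, 5·x^2 + x + 2·cos(y) - 5]].
At the point, J = [[2.0000, 12.5000], [15.0000, 30.505165]] (det J = -126.489670).
Solving J·Δ = −F gives Δ = (0.3152, -0.6904).
Then the next iterate is (x, y)₁ = (2.8152, -0.1904).

(2.8152, -0.1904)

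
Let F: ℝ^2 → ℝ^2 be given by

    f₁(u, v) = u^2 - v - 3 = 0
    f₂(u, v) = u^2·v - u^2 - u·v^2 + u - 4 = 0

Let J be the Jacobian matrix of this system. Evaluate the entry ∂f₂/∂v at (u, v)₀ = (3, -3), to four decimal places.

27.0000

∂f₂/∂v = u^2 - 2·u·v.
At (3, -3) this is 27.0000.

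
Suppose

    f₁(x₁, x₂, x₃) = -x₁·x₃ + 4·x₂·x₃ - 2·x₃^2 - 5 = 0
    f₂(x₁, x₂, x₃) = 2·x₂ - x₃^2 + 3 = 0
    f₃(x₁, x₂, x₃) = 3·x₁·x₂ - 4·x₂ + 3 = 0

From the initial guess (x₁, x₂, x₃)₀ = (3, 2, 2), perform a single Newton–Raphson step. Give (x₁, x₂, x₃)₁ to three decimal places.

At (3, 2, 2): F = (-3.000, 3.000, 13.000).
Jacobian J = [[-x₃, 4·x₃, -x₁ + 4·x₂ - 4·x₃], [0, 2, -2·x₃], [3·x₂, 3·x₁ - 4, 0]].
At the point, J = [[-2.000, 8.000, -3.000], [0.000, 2.000, -4.000], [6.000, 5.000, 0.000]] (det J = -196.000).
Solving J·Δ = −F gives Δ = (-2.260, 0.112, 0.806).
Then the next iterate is (x₁, x₂, x₃)₁ = (0.740, 2.112, 2.806).

(0.740, 2.112, 2.806)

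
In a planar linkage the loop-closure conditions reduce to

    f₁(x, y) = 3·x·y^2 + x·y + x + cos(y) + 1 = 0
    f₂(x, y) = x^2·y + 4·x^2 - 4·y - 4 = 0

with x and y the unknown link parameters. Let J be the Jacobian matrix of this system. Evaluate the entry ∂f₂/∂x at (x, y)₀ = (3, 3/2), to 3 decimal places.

∂f₂/∂x = 2·x·y + 8·x.
At (3, 3/2) this is 33.000.

33.000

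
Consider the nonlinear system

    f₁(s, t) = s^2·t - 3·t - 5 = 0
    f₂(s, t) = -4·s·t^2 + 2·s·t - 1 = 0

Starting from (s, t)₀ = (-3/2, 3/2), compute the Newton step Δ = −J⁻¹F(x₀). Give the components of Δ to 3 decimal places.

At (-3/2, 3/2): F = (-6.125, 8.000).
Jacobian J = [[2·s·t, s^2 - 3], [-4·t^2 + 2·t, -8·s·t + 2·s]].
At the point, J = [[-4.500, -0.750], [-6.000, 15.000]] (det J = -72.000).
Solving J·Δ = −F gives Δ = (-1.193, -1.010).

(-1.193, -1.010)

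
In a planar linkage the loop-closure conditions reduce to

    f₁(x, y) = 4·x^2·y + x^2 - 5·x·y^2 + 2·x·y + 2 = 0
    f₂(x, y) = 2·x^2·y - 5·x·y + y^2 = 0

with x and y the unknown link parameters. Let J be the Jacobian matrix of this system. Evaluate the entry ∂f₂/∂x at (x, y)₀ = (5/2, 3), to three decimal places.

15.000

∂f₂/∂x = 4·x·y - 5·y.
At (5/2, 3) this is 15.000.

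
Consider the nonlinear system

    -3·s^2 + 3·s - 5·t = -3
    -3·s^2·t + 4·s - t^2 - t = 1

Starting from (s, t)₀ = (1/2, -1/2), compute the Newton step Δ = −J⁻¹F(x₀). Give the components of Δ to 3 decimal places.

At (1/2, -1/2): F = (6.250, 1.625).
Jacobian J = [[-6·s + 3, -5], [-6·s·t + 4, -3·s^2 - 2·t - 1]].
At the point, J = [[0.000, -5.000], [5.500, -0.750]] (det J = 27.500).
Solving J·Δ = −F gives Δ = (-0.125, 1.250).

(-0.125, 1.250)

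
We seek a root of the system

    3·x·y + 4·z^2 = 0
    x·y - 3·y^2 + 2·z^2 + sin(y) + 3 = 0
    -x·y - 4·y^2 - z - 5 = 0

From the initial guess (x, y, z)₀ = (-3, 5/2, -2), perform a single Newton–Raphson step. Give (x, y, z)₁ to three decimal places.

(-7.562, 2.101, -4.321)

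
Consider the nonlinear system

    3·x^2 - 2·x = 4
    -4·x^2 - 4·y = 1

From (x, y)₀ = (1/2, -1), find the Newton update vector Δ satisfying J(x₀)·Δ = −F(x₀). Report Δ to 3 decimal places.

At (1/2, -1): F = (-4.250, 2.000).
Jacobian J = [[6·x - 2, 0], [-8·x, -4]].
At the point, J = [[1.000, 0.000], [-4.000, -4.000]] (det J = -4.000).
Solving J·Δ = −F gives Δ = (4.250, -3.750).

(4.250, -3.750)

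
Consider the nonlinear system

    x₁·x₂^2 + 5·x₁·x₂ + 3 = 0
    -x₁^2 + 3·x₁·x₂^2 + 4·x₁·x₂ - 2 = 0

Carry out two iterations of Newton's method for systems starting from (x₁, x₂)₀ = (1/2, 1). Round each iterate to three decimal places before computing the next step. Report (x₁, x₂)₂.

(-0.313, 3.881)

At (1/2, 1): F = (6.000, 1.250).
Jacobian J = [[x₂^2 + 5·x₂, 2·x₁·x₂ + 5·x₁], [-2·x₁ + 3·x₂^2 + 4·x₂, 6·x₁·x₂ + 4·x₁]].
At the point, J = [[6.000, 3.500], [6.000, 5.000]] (det J = 9.000).
Solving J·Δ = −F gives Δ = (-2.847, 3.167).
Then the next iterate is (x₁, x₂)₁ = (-2.347, 4.167).
Round to (-2.347, 4.167) and repeat: F = (-86.65279, -168.88735), J = [[38.19889, -31.29490], [73.45367, -68.06769]].
Δ = (2.034, -0.286), so (x₁, x₂)₂ = (-0.313, 3.881).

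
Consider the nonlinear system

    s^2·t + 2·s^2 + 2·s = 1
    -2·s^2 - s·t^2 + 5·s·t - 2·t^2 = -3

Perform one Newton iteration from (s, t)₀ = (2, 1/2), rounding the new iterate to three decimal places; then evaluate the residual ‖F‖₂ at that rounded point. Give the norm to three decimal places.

3.698

At (2, 1/2): F = (13.000, -1.000).
Jacobian J = [[2·s·t + 4·s + 2, s^2], [-4·s - t^2 + 5·t, -2·s·t + 5·s - 4·t]].
At the point, J = [[12.000, 4.000], [-5.750, 6.000]] (det J = 95.000).
Solving J·Δ = −F gives Δ = (-0.863, -0.661).
Then the next iterate is (s, t)₁ = (1.137, -0.161).
Re-evaluating at (1.137, -0.161): F = (3.65140, -0.58214), so ‖F‖₂ = 3.698.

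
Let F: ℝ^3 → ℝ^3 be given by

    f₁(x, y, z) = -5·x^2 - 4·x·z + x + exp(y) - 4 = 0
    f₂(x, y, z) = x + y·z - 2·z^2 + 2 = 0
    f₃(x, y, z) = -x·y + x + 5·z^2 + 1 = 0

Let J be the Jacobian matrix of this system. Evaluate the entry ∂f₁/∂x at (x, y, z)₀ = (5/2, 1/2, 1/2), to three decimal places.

-26.000

∂f₁/∂x = -10·x - 4·z + 1.
At (5/2, 1/2, 1/2) this is -26.000.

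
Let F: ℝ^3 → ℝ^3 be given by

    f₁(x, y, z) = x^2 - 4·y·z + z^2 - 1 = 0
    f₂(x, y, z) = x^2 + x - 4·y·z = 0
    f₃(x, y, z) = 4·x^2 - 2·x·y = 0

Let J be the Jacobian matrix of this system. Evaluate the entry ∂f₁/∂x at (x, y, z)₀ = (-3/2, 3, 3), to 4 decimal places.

∂f₁/∂x = 2·x.
At (-3/2, 3, 3) this is -3.0000.

-3.0000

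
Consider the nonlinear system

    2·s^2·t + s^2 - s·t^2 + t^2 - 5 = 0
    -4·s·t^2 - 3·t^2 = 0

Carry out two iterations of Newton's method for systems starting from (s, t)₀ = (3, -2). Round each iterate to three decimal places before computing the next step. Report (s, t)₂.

(0.919, -0.879)

At (3, -2): F = (-40.000, -60.000).
Jacobian J = [[4·s·t + 2·s - t^2, 2·s^2 - 2·s·t + 2·t], [-4·t^2, -8·s·t - 6·t]].
At the point, J = [[-22.000, 26.000], [-16.000, 60.000]] (det J = -904.000).
Solving J·Δ = −F gives Δ = (-0.929, 0.752).
Then the next iterate is (s, t)₁ = (2.071, -1.248).
Round to (2.071, -1.248) and repeat: F = (-13.08449, -17.57488), J = [[-7.75394, 11.25130], [-6.23002, 28.16486]].
Δ = (-1.152, 0.369), so (s, t)₂ = (0.919, -0.879).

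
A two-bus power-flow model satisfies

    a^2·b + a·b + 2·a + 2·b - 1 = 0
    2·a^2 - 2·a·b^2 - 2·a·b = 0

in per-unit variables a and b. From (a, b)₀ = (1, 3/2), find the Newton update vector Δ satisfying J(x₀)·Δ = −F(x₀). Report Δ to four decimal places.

(-0.8947, -0.2961)

At (1, 3/2): F = (7.0000, -5.5000).
Jacobian J = [[2·a·b + b + 2, a^2 + a + 2], [4·a - 2·b^2 - 2·b, -4·a·b - 2·a]].
At the point, J = [[6.5000, 4.0000], [-3.5000, -8.0000]] (det J = -38.0000).
Solving J·Δ = −F gives Δ = (-0.8947, -0.2961).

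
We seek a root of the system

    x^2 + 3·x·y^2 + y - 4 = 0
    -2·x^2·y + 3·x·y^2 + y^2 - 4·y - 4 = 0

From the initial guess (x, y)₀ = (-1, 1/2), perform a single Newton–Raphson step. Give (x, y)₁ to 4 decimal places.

At (-1, 1/2): F = (-3.2500, -7.5000).
Jacobian J = [[2·x + 3·y^2, 6·x·y + 1], [-4·x·y + 3·y^2, -2·x^2 + 6·x·y + 2·y - 4]].
At the point, J = [[-1.2500, -2.0000], [2.7500, -8.0000]] (det J = 15.5000).
Solving J·Δ = −F gives Δ = (-0.7097, -1.1815).
Then the next iterate is (x, y)₁ = (-1.7097, -0.6815).

(-1.7097, -0.6815)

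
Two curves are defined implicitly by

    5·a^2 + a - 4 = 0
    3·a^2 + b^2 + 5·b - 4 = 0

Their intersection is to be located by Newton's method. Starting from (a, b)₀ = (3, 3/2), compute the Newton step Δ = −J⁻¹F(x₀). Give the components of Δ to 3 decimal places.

(-1.419, -0.900)

At (3, 3/2): F = (44.000, 32.750).
Jacobian J = [[10·a + 1, 0], [6·a, 2·b + 5]].
At the point, J = [[31.000, 0.000], [18.000, 8.000]] (det J = 248.000).
Solving J·Δ = −F gives Δ = (-1.419, -0.900).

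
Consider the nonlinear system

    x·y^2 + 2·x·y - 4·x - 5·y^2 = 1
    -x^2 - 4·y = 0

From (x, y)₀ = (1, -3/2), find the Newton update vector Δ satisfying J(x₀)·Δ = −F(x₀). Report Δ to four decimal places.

(0.0426, 1.2287)

At (1, -3/2): F = (-17.0000, 5.0000).
Jacobian J = [[y^2 + 2·y - 4, 2·x·y + 2·x - 10·y], [-2·x, -4]].
At the point, J = [[-4.7500, 14.0000], [-2.0000, -4.0000]] (det J = 47.0000).
Solving J·Δ = −F gives Δ = (0.0426, 1.2287).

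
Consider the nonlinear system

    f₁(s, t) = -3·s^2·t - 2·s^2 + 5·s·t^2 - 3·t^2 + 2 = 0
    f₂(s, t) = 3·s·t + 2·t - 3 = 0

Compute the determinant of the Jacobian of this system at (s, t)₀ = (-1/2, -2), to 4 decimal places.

J = [[-6·s·t - 4·s + 5·t^2, -3·s^2 + 10·s·t - 6·t], [3·t, 3·s + 2]].
At the point, J = [[16.0000, 21.2500], [-6.0000, 0.5000]].
det J = 135.5000.

135.5000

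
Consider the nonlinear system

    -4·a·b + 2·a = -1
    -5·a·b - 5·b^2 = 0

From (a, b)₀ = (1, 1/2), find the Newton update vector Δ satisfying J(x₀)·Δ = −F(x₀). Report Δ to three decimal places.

(-2.500, 0.250)

At (1, 1/2): F = (1.000, -3.750).
Jacobian J = [[-4·b + 2, -4·a], [-5·b, -5·a - 10·b]].
At the point, J = [[0.000, -4.000], [-2.500, -10.000]] (det J = -10.000).
Solving J·Δ = −F gives Δ = (-2.500, 0.250).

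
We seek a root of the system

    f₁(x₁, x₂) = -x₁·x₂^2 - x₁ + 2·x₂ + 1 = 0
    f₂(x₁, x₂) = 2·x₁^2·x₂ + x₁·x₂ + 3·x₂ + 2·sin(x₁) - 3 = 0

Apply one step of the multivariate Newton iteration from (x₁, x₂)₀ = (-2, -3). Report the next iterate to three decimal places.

(-0.360, -3.140)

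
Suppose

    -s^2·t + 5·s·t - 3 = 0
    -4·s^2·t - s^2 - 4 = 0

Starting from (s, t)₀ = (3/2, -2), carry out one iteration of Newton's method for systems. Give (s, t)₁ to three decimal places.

(2.306, 1.185)

At (3/2, -2): F = (-13.500, 11.750).
Jacobian J = [[-2·s·t + 5·t, -s^2 + 5·s], [-8·s·t - 2·s, -4·s^2]].
At the point, J = [[-4.000, 5.250], [21.000, -9.000]] (det J = -74.250).
Solving J·Δ = −F gives Δ = (0.806, 3.185).
Then the next iterate is (s, t)₁ = (2.306, 1.185).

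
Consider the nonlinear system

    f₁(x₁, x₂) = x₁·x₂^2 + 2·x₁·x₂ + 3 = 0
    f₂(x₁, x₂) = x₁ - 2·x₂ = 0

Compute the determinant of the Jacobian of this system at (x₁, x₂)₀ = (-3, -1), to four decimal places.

2.0000

J = [[x₂^2 + 2·x₂, 2·x₁·x₂ + 2·x₁], [1, -2]].
At the point, J = [[-1.0000, 0.0000], [1.0000, -2.0000]].
det J = 2.0000.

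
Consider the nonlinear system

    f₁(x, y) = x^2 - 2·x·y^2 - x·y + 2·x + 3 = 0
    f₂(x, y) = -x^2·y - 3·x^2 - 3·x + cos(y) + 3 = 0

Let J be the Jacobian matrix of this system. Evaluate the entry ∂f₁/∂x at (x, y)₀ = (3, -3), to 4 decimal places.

∂f₁/∂x = 2·x - 2·y^2 - y + 2.
At (3, -3) this is -7.0000.

-7.0000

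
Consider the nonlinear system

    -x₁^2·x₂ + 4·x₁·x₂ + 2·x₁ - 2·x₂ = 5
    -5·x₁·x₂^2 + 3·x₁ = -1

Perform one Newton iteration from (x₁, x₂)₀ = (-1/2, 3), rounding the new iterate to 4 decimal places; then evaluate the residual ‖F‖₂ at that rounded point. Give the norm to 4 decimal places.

At (-1/2, 3): F = (-18.7500, 22.0000).
Jacobian J = [[-2·x₁·x₂ + 4·x₂ + 2, -x₁^2 + 4·x₁ - 2], [-5·x₂^2 + 3, -10·x₁·x₂]].
At the point, J = [[17.0000, -4.2500], [-42.0000, 15.0000]] (det J = 76.5000).
Solving J·Δ = −F gives Δ = (2.4542, 5.4052).
Then the next iterate is (x₁, x₂)₁ = (1.9542, 8.4052).
Re-evaluating at (1.9542, 8.4052): F = (15.701169, -683.433019), so ‖F‖₂ = 683.6134.

683.6134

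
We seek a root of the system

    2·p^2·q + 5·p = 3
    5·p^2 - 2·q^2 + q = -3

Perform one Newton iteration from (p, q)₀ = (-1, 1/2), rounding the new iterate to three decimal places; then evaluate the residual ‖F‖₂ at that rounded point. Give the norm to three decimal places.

13.813

At (-1, 1/2): F = (-7.000, 8.000).
Jacobian J = [[4·p·q + 5, 2·p^2], [10·p, -4·q + 1]].
At the point, J = [[3.000, 2.000], [-10.000, -1.000]] (det J = 17.000).
Solving J·Δ = −F gives Δ = (0.529, 2.706).
Then the next iterate is (p, q)₁ = (-0.471, 3.206).
Re-evaluating at (-0.471, 3.206): F = (-3.93256, -13.24167), so ‖F‖₂ = 13.813.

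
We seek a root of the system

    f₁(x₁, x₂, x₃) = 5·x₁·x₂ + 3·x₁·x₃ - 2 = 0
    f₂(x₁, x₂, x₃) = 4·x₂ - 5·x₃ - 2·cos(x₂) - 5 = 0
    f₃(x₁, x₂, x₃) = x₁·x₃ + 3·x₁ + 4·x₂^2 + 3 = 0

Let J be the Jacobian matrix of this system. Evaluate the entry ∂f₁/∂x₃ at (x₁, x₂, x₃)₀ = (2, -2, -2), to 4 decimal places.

6.0000

∂f₁/∂x₃ = 3·x₁.
At (2, -2, -2) this is 6.0000.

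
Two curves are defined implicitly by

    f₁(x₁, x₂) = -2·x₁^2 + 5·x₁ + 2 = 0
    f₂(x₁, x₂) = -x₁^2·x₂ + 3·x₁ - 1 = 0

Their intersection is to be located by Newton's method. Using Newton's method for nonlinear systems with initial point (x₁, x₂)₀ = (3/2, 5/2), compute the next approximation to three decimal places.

(6.500, -8.444)

At (3/2, 5/2): F = (5.000, -2.125).
Jacobian J = [[-4·x₁ + 5, 0], [-2·x₁·x₂ + 3, -x₁^2]].
At the point, J = [[-1.000, 0.000], [-4.500, -2.250]] (det J = 2.250).
Solving J·Δ = −F gives Δ = (5.000, -10.944).
Then the next iterate is (x₁, x₂)₁ = (6.500, -8.444).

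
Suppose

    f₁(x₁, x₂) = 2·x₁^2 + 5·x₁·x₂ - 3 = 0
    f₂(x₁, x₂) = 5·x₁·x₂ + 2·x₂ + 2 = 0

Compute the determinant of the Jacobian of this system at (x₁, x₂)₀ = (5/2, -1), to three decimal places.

J = [[4·x₁ + 5·x₂, 5·x₁], [5·x₂, 5·x₁ + 2]].
At the point, J = [[5.000, 12.500], [-5.000, 14.500]].
det J = 135.000.

135.000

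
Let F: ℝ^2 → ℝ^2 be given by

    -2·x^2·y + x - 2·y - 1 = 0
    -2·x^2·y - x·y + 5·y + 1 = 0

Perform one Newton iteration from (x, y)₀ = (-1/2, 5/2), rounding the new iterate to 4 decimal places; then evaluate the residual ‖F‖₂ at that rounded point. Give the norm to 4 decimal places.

0.8403

At (-1/2, 5/2): F = (-7.7500, 13.5000).
Jacobian J = [[-4·x·y + 1, -2·x^2 - 2], [-4·x·y - y, -2·x^2 - x + 5]].
At the point, J = [[6.0000, -2.5000], [2.5000, 5.0000]] (det J = 36.2500).
Solving J·Δ = −F gives Δ = (0.1379, -2.7690).
Then the next iterate is (x, y)₁ = (-0.3621, -0.2690).
Re-evaluating at (-0.3621, -0.2690): F = (-0.753559, -0.371864), so ‖F‖₂ = 0.8403.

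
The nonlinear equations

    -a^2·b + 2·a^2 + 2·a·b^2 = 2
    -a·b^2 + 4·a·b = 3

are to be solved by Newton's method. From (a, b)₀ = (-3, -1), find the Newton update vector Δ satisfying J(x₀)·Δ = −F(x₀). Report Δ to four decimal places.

(1.2475, 0.3201)

At (-3, -1): F = (19.0000, 12.0000).
Jacobian J = [[-2·a·b + 4·a + 2·b^2, -a^2 + 4·a·b], [-b^2 + 4·b, -2·a·b + 4·a]].
At the point, J = [[-16.0000, 3.0000], [-5.0000, -18.0000]] (det J = 303.0000).
Solving J·Δ = −F gives Δ = (1.2475, 0.3201).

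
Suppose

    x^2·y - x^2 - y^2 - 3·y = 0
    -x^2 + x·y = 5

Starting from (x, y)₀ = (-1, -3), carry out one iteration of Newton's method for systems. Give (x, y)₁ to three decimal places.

At (-1, -3): F = (-4.000, -3.000).
Jacobian J = [[2·x·y - 2·x, x^2 - 2·y - 3], [-2·x + y, x]].
At the point, J = [[8.000, 4.000], [-1.000, -1.000]] (det J = -4.000).
Solving J·Δ = −F gives Δ = (4.000, -7.000).
Then the next iterate is (x, y)₁ = (3.000, -10.000).

(3.000, -10.000)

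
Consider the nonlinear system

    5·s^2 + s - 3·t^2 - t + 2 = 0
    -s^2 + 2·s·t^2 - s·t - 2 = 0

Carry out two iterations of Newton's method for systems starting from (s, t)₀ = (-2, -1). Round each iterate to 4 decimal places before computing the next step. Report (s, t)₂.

At (-2, -1): F = (18.0000, -12.0000).
Jacobian J = [[10·s + 1, -6·t - 1], [-2·s + 2·t^2 - t, 4·s·t - s]].
At the point, J = [[-19.0000, 5.0000], [7.0000, 10.0000]] (det J = -225.0000).
Solving J·Δ = −F gives Δ = (1.0667, 0.4533).
Then the next iterate is (s, t)₁ = (-0.9333, -0.5467).
Round to (-0.9333, -0.5467) and repeat: F = (5.072002, -3.939175), J = [[-8.3330, 2.2802], [3.011062, 2.974240]].
Δ = (0.7604, 0.5546), so (s, t)₂ = (-0.1729, 0.0079).

(-0.1729, 0.0079)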